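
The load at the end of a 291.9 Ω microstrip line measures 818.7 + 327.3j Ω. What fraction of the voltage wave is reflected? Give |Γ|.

Γ = (Z_L − Z_0)/(Z_L + Z_0) = (526.8 + j327.3)/(1111 + j327.3)
|Γ| = 620/1160

|Γ| ≈ 0.536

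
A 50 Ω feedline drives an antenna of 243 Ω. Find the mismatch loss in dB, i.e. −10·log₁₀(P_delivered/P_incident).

mismatch loss ≈ 2.47 dB

Γ = (243 − 50)/(243 + 50) = 0.659
|Γ|² = 0.434, so P_del/P_inc = 1 − |Γ|² = 0.566
ML = −10·log₁₀(1 − |Γ|²)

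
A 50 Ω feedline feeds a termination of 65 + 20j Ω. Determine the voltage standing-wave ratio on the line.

Γ = (Z_L − Z_0)/(Z_L + Z_0) = (15 + j20)/(115 + j20)
|Γ| = 25/117 = 0.214
VSWR = (1 + |Γ|)/(1 − |Γ|) = 1.21/0.786

VSWR ≈ 1.55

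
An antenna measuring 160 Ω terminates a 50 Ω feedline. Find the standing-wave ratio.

Γ = (160 − 50)/(160 + 50) = 0.524
VSWR = (1 + 0.524)/(1 − 0.524)

VSWR ≈ 3.2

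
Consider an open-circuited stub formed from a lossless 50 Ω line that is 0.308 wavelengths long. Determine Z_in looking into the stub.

Z_in ≈ +j19.1 Ω

βl = 2π × 0.308 = 111°
tan(βl) = -2.62
For an open-circuited stub, Z_in = −jZ_0·cot(βl) = −jZ_0/tan(βl)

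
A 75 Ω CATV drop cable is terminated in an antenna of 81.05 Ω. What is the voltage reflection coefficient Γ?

Γ = 0.0388

Γ = (Z_L − Z_0)/(Z_L + Z_0) = (81.05 − 75)/(81.05 + 75) = 6.05/156.1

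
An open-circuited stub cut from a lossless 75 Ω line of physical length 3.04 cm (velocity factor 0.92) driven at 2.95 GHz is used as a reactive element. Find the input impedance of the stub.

λ = v/f = 0.92·c / 2.95 GHz = 0.0936 m
βl = 2π·l/λ = 2π × 0.325 = 117°
tan(βl) = -1.96
For an open-circuited stub, Z_in = −jZ_0·cot(βl) = −jZ_0/tan(βl)

Z_in ≈ +j38.2 Ω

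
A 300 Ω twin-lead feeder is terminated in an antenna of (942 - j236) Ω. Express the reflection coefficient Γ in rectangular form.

Γ ≈ 0.534 − j0.0886

Γ = (Z_L − Z_0)/(Z_L + Z_0) = (642 − j236)/(1242 − j236)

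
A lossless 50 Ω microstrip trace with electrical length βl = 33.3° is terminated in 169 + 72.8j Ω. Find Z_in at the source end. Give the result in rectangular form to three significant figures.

Z_in ≈ 49.1 − j75.2 Ω

tan(βl) = tan(33.3°) = 0.657
Z_in = Z_0·(Z_L + jZ_0·tanβl)/(Z_0 + jZ_L·tanβl)
     = 50·(169 + j106)/(2.18 + j111)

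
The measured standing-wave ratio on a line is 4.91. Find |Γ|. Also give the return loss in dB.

|Γ| ≈ 0.662; return loss ≈ 3.59 dB

|Γ| = (S − 1)/(S + 1) = (4.91 − 1)/(4.91 + 1) = 3.91/5.91
RL = −20·log₁₀|Γ| = −20·log₁₀(0.662)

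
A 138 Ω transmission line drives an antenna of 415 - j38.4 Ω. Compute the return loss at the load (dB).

RL ≈ 5.94 dB

Γ = (277 − j38.4)/(553 − j38.4), |Γ| = 0.504
RL = −20·log₁₀|Γ| = −20·log₁₀(0.504)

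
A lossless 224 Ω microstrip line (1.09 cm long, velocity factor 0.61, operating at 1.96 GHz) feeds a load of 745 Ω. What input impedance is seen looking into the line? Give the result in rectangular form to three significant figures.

Z_in ≈ 135 − j203 Ω

λ = v/f = 0.61·c / 1.96 GHz = 0.0934 m
βl = 2π·l/λ = 2π × 0.117 = 42°
tan(βl) = tan(42°) = 0.901
Z_in = Z_0·(Z_L + jZ_0·tanβl)/(Z_0 + jZ_L·tanβl)
     = 224·(745 + j202)/(224 + j671)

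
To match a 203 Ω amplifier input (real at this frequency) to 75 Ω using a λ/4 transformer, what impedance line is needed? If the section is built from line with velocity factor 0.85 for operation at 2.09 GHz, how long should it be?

Z_qwt ≈ 123 Ω; length ≈ 3.05 cm

Z_qwt = √(Z_0·R_L) = √(75 × 203) = √15220
λ = 0.85·c/f = 0.122 m, so l = λ/4 = 0.0305 m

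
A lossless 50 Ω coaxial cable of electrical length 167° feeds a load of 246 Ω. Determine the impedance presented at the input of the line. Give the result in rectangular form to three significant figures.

tan(βl) = tan(167°) = -0.231
Z_in = Z_0·(Z_L + jZ_0·tanβl)/(Z_0 + jZ_L·tanβl)
     = 50·(246 − j11.5)/(50 − j56.8)

Z_in ≈ 113 + j117 Ω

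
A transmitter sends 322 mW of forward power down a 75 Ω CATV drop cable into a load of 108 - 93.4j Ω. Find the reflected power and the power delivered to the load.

|Γ| = |(33 − j93.4)/(183 − j93.4)| = 0.482
|Γ|² = 0.232
P_refl = |Γ|²·P_inc = 74.9 mW, P_del = (1 − |Γ|²)·P_inc = 247 mW

P_reflected ≈ 74.9 mW; P_delivered ≈ 247 mW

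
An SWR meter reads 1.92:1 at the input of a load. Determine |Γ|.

|Γ| ≈ 0.315

|Γ| = (S − 1)/(S + 1) = (1.92 − 1)/(1.92 + 1) = 0.92/2.92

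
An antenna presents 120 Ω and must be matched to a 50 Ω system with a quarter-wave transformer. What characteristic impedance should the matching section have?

Z_qwt ≈ 77.5 Ω

Z_qwt = √(Z_0·R_L) = √(50 × 120) = √6000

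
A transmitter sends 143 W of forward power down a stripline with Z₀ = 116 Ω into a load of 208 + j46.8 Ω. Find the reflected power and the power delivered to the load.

P_reflected ≈ 14.2 W; P_delivered ≈ 129 W

|Γ| = |(92 + j46.8)/(324 + j46.8)| = 0.315
|Γ|² = 0.0994
P_refl = |Γ|²·P_inc = 14.2 W, P_del = (1 − |Γ|²)·P_inc = 129 W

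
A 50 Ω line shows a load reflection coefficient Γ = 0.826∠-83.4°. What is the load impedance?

Z_L ≈ 10.6 − j55 Ω

Z_L = Z_0·(1 + Γ)/(1 − Γ) = 50·(1.09 − j0.821)/(0.905 + j0.821)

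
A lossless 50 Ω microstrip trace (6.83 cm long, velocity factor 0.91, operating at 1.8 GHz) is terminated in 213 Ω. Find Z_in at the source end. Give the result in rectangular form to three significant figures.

λ = v/f = 0.91·c / 1.8 GHz = 0.152 m
βl = 2π·l/λ = 2π × 0.45 = 162°
tan(βl) = tan(162°) = -0.323
Z_in = Z_0·(Z_L + jZ_0·tanβl)/(Z_0 + jZ_L·tanβl)
     = 50·(213 − j16.1)/(50 − j68.7)

Z_in ≈ 81.4 + j95.7 Ω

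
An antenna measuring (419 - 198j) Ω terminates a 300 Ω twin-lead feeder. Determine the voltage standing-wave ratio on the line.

VSWR ≈ 1.9

Γ = (Z_L − Z_0)/(Z_L + Z_0) = (119 − j198)/(719 − j198)
|Γ| = 231/746 = 0.31
VSWR = (1 + |Γ|)/(1 − |Γ|) = 1.31/0.69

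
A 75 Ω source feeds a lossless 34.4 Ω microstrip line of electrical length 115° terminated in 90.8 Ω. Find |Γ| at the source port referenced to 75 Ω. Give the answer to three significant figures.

tan(βl) = -2.14
Z_in = Z_0·(Z_L + jZ_0·tanβl)/(Z_0 + jZ_L·tanβl) = 15.4 + j13.3 Ω
Γ_s = (Z_in − Z_s)/(Z_in + Z_s) = (-59.6 + j13.3)/(90.4 + j13.3), |Γ_s| = 0.669

|Γ| ≈ 0.669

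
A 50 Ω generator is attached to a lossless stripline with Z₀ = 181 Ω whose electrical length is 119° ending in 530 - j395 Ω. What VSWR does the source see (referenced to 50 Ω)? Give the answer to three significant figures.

tan(βl) = -1.8
Z_in = Z_0·(Z_L + jZ_0·tanβl)/(Z_0 + jZ_L·tanβl) = 61.7 + j135 Ω
Γ_s = (Z_in − Z_s)/(Z_in + Z_s) = (11.7 + j135)/(112 + j135), |Γ_s| = 0.772
VSWR = (1 + |Γ_s|)/(1 − |Γ_s|)

VSWR ≈ 7.79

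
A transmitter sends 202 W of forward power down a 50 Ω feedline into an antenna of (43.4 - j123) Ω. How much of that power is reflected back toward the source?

P_reflected ≈ 128 W

|Γ| = |(-6.6 − j123)/(93.4 − j123)| = 0.798
|Γ|² = 0.636
P_refl = |Γ|²·P_inc = 128 W, P_del = (1 − |Γ|²)·P_inc = 73.5 W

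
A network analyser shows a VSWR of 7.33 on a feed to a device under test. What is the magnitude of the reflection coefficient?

|Γ| ≈ 0.76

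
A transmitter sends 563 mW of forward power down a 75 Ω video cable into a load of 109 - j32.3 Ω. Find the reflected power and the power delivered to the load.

|Γ| = |(34 − j32.3)/(184 − j32.3)| = 0.251
|Γ|² = 0.063
P_refl = |Γ|²·P_inc = 35.5 mW, P_del = (1 − |Γ|²)·P_inc = 528 mW

P_reflected ≈ 35.5 mW; P_delivered ≈ 528 mW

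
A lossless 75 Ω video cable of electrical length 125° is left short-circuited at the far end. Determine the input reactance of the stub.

tan(βl) = -1.43
For a short-circuited stub, Z_in = jZ_0·tan(βl)

X_in ≈ -107 Ω (capacitive)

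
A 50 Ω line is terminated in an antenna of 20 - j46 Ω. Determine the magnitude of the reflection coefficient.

Γ = (Z_L − Z_0)/(Z_L + Z_0) = (-30 − j46)/(70 − j46)
|Γ| = 54.9/83.8

|Γ| ≈ 0.656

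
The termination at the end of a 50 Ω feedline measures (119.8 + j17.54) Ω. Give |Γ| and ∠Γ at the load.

Γ ≈ 0.422 ∠ 8.21°

Γ = (Z_L − Z_0)/(Z_L + Z_0) = (69.8 + j17.54)/(169.8 + j17.54)
|Γ| = 72/171 = 0.422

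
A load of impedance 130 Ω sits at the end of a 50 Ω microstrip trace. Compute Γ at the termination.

Γ = 0.444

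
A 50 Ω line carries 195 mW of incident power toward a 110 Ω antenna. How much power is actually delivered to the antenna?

Γ = (110 − 50)/(110 + 50) = 0.375
|Γ|² = 0.141
P_refl = |Γ|²·P_inc = 27.4 mW, P_del = (1 − |Γ|²)·P_inc = 168 mW

P_delivered ≈ 168 mW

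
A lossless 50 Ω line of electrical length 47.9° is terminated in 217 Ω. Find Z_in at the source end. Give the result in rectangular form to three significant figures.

tan(βl) = tan(47.9°) = 1.11
Z_in = Z_0·(Z_L + jZ_0·tanβl)/(Z_0 + jZ_L·tanβl)
     = 50·(217 + j55.3)/(50 + j240)

Z_in ≈ 20.1 − j41 Ω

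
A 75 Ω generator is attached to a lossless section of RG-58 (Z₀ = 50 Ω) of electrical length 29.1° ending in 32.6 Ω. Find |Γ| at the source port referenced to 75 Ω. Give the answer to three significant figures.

tan(βl) = 0.557
Z_in = Z_0·(Z_L + jZ_0·tanβl)/(Z_0 + jZ_L·tanβl) = 37.7 + j14.1 Ω
Γ_s = (Z_in − Z_s)/(Z_in + Z_s) = (-37.3 + j14.1)/(113 + j14.1), |Γ_s| = 0.351

|Γ| ≈ 0.351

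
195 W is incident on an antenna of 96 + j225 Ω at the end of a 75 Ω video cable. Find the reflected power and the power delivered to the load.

|Γ| = |(21 + j225)/(171 + j225)| = 0.8
|Γ|² = 0.639
P_refl = |Γ|²·P_inc = 125 W, P_del = (1 − |Γ|²)·P_inc = 70.3 W

P_reflected ≈ 125 W; P_delivered ≈ 70.3 W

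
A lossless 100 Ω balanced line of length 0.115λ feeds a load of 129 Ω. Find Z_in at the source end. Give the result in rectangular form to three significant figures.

βl = 2π × 0.115 = 41.4°
tan(βl) = tan(41.4°) = 0.882
Z_in = Z_0·(Z_L + jZ_0·tanβl)/(Z_0 + jZ_L·tanβl)
     = 100·(129 + j88.2)/(100 + j114)

Z_in ≈ 100 − j25.5 Ω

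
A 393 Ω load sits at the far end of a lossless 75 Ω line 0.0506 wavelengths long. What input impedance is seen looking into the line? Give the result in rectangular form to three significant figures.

Z_in ≈ 110 − j164 Ω

βl = 2π × 0.0506 = 18.2°
tan(βl) = tan(18.2°) = 0.329
Z_in = Z_0·(Z_L + jZ_0·tanβl)/(Z_0 + jZ_L·tanβl)
     = 75·(393 + j24.7)/(75 + j129)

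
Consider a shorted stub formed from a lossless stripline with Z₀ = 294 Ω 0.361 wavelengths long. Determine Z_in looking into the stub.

βl = 2π × 0.361 = 130°
tan(βl) = -1.19
For a shorted stub, Z_in = jZ_0·tan(βl)

Z_in ≈ −j351 Ω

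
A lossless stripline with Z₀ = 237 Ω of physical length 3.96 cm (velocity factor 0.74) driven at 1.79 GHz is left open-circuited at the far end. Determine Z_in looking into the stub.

λ = v/f = 0.74·c / 1.79 GHz = 0.124 m
βl = 2π·l/λ = 2π × 0.319 = 115°
tan(βl) = -2.15
For an open-circuited stub, Z_in = −jZ_0·cot(βl) = −jZ_0/tan(βl)

Z_in ≈ +j110 Ω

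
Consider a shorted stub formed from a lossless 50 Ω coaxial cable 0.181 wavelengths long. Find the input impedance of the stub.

βl = 2π × 0.181 = 65.2°
tan(βl) = 2.16
For a shorted stub, Z_in = jZ_0·tan(βl)

Z_in ≈ +j108 Ω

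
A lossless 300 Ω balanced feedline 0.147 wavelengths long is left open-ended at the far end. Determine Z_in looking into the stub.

βl = 2π × 0.147 = 52.9°
tan(βl) = 1.32
For an open-ended stub, Z_in = −jZ_0·cot(βl) = −jZ_0/tan(βl)

Z_in ≈ −j227 Ω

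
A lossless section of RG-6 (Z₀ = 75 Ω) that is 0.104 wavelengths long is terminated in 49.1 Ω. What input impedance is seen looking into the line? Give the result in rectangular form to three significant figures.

βl = 2π × 0.104 = 37.4°
tan(βl) = tan(37.4°) = 0.766
Z_in = Z_0·(Z_L + jZ_0·tanβl)/(Z_0 + jZ_L·tanβl)
     = 75·(49.1 + j57.4)/(75 + j37.6)

Z_in ≈ 62.2 + j26.2 Ω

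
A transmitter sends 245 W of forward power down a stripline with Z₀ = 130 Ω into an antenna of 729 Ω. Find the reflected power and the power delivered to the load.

Γ = (729 − 130)/(729 + 130) = 0.697
|Γ|² = 0.486
P_refl = |Γ|²·P_inc = 119 W, P_del = (1 − |Γ|²)·P_inc = 126 W

P_reflected ≈ 119 W; P_delivered ≈ 126 W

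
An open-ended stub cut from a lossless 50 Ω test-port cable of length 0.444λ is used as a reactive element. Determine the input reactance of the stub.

X_in ≈ 136 Ω (inductive)

βl = 2π × 0.444 = 160°
tan(βl) = -0.367
For an open-ended stub, Z_in = −jZ_0·cot(βl) = −jZ_0/tan(βl)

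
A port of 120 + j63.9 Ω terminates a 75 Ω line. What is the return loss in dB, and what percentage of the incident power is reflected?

RL ≈ 8.38 dB; 14.5% of incident power reflected

Γ = (45 + j63.9)/(195 + j63.9), |Γ| = 0.381
RL = −20·log₁₀(0.381) = 8.38 dB
P_refl/P_inc = |Γ|² = 0.145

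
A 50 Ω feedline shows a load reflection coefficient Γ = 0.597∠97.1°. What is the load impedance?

Z_L ≈ 21.4 + j39.4 Ω

Z_L = Z_0·(1 + Γ)/(1 − Γ) = 50·(0.926 + j0.592)/(1.07 − j0.592)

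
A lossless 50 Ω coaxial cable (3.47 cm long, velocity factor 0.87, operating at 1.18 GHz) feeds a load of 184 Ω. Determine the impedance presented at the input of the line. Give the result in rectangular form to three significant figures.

λ = v/f = 0.87·c / 1.18 GHz = 0.221 m
βl = 2π·l/λ = 2π × 0.157 = 56.5°
tan(βl) = tan(56.5°) = 1.51
Z_in = Z_0·(Z_L + jZ_0·tanβl)/(Z_0 + jZ_L·tanβl)
     = 50·(184 + j75.5)/(50 + j278)

Z_in ≈ 18.9 − j29.7 Ω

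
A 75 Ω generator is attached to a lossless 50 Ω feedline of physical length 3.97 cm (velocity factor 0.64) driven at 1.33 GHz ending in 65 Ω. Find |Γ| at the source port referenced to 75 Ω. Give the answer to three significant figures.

|Γ| ≈ 0.319

λ = v/f = 0.64·c / 1.33 GHz = 0.144 m
βl = 2π·l/λ = 2π × 0.275 = 99°
tan(βl) = -6.31
Z_in = Z_0·(Z_L + jZ_0·tanβl)/(Z_0 + jZ_L·tanβl) = 38.8 + j3.19 Ω
Γ_s = (Z_in − Z_s)/(Z_in + Z_s) = (-36.2 + j3.19)/(114 + j3.19), |Γ_s| = 0.319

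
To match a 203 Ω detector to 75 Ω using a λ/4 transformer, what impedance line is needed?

Z_qwt = √(Z_0·R_L) = √(75 × 203) = √15220

Z_qwt ≈ 123 Ω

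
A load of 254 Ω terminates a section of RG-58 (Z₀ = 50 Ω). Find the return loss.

RL ≈ 3.46 dB

Γ = (254 − 50)/(254 + 50) = 0.671
RL = −20·log₁₀|Γ| = −20·log₁₀(0.671)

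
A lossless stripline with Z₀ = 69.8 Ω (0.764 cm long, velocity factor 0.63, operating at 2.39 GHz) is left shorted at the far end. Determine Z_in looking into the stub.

Z_in ≈ +j48.5 Ω

λ = v/f = 0.63·c / 2.39 GHz = 0.0791 m
βl = 2π·l/λ = 2π × 0.0966 = 34.8°
tan(βl) = 0.695
For a shorted stub, Z_in = jZ_0·tan(βl)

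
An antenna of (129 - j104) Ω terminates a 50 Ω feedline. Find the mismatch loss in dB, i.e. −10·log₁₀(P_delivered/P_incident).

Γ = (79 − j104)/(179 − j104), |Γ| = 0.631
|Γ|² = 0.398, so P_del/P_inc = 1 − |Γ|² = 0.602
ML = −10·log₁₀(1 − |Γ|²)

mismatch loss ≈ 2.2 dB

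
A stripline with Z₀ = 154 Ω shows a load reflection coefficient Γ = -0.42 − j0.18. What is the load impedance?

Z_L ≈ 59.5 − j27.1 Ω

Z_L = Z_0·(1 + Γ)/(1 − Γ) = 154·(0.58 − j0.18)/(1.42 + j0.18)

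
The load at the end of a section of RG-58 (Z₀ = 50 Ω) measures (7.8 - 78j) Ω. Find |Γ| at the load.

Γ = (Z_L − Z_0)/(Z_L + Z_0) = (-42.2 − j78)/(57.8 − j78)
|Γ| = 88.7/97.1

|Γ| ≈ 0.913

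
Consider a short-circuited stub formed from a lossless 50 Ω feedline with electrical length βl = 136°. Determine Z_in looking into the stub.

tan(βl) = -0.966
For a short-circuited stub, Z_in = jZ_0·tan(βl)

Z_in ≈ −j48.3 Ω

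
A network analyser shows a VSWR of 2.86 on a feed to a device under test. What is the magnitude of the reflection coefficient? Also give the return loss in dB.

|Γ| = (S − 1)/(S + 1) = (2.86 − 1)/(2.86 + 1) = 1.86/3.86
RL = −20·log₁₀|Γ| = −20·log₁₀(0.482)

|Γ| ≈ 0.482; return loss ≈ 6.34 dB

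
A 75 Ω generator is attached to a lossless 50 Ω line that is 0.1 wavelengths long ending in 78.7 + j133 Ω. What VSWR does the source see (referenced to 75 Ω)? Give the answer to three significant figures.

βl = 2π × 0.1 = 36°
tan(βl) = 0.727
Z_in = Z_0·(Z_L + jZ_0·tanβl)/(Z_0 + jZ_L·tanβl) = 55.2 − j114 Ω
Γ_s = (Z_in − Z_s)/(Z_in + Z_s) = (-19.8 − j114)/(130 − j114), |Γ_s| = 0.668
VSWR = (1 + |Γ_s|)/(1 − |Γ_s|)

VSWR ≈ 5.03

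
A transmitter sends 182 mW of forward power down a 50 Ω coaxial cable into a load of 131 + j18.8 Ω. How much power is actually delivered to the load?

P_delivered ≈ 144 mW

|Γ| = |(81 + j18.8)/(181 + j18.8)| = 0.457
|Γ|² = 0.209
P_refl = |Γ|²·P_inc = 38 mW, P_del = (1 − |Γ|²)·P_inc = 144 mW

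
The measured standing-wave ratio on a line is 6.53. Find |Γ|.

|Γ| ≈ 0.734

|Γ| = (S − 1)/(S + 1) = (6.53 − 1)/(6.53 + 1) = 5.53/7.53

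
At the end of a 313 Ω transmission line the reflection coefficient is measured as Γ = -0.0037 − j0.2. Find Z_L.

Z_L = Z_0·(1 + Γ)/(1 − Γ) = 313·(0.996 − j0.2)/(1 + j0.2)

Z_L ≈ 287 − j120 Ω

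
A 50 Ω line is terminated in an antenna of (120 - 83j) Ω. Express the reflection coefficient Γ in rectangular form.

Γ ≈ 0.525 − j0.232

Γ = (Z_L − Z_0)/(Z_L + Z_0) = (70 − j83)/(170 − j83)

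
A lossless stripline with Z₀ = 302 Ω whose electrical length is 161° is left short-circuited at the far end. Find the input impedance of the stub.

tan(βl) = -0.344
For a short-circuited stub, Z_in = jZ_0·tan(βl)

Z_in ≈ −j104 Ω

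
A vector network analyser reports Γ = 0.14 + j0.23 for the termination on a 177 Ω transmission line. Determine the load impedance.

Z_L = Z_0·(1 + Γ)/(1 − Γ) = 177·(1.14 + j0.23)/(0.86 − j0.23)

Z_L ≈ 207 + j103 Ω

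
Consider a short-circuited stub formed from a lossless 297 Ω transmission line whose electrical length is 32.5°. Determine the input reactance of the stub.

tan(βl) = 0.637
For a short-circuited stub, Z_in = jZ_0·tan(βl)

X_in ≈ 189 Ω (inductive)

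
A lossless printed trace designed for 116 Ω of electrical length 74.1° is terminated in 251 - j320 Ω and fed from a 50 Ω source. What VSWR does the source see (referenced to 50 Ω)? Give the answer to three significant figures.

tan(βl) = 3.51
Z_in = Z_0·(Z_L + jZ_0·tanβl)/(Z_0 + jZ_L·tanβl) = 19.5 − j5.67 Ω
Γ_s = (Z_in − Z_s)/(Z_in + Z_s) = (-30.5 − j5.67)/(69.5 − j5.67), |Γ_s| = 0.446
VSWR = (1 + |Γ_s|)/(1 − |Γ_s|)

VSWR ≈ 2.61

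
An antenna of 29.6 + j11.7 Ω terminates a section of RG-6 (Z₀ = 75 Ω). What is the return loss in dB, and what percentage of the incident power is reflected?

Γ = (-45.4 + j11.7)/(104.6 + j11.7), |Γ| = 0.445
RL = −20·log₁₀(0.445) = 7.02 dB
P_refl/P_inc = |Γ|² = 0.198

RL ≈ 7.02 dB; 19.8% of incident power reflected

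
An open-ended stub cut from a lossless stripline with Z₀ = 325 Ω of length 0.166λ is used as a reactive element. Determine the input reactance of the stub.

βl = 2π × 0.166 = 59.8°
tan(βl) = 1.72
For an open-ended stub, Z_in = −jZ_0·cot(βl) = −jZ_0/tan(βl)

X_in ≈ -189 Ω (capacitive)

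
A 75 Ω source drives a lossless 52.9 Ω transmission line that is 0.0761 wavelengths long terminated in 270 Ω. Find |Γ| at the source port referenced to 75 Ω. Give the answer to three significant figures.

βl = 2π × 0.0761 = 27.4°
tan(βl) = 0.518
Z_in = Z_0·(Z_L + jZ_0·tanβl)/(Z_0 + jZ_L·tanβl) = 42.8 − j85.9 Ω
Γ_s = (Z_in − Z_s)/(Z_in + Z_s) = (-32.2 − j85.9)/(118 − j85.9), |Γ_s| = 0.629

|Γ| ≈ 0.629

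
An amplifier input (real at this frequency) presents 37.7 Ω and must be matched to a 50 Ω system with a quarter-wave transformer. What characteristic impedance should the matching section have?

Z_qwt = √(Z_0·R_L) = √(50 × 37.7) = √1885

Z_qwt ≈ 43.4 Ω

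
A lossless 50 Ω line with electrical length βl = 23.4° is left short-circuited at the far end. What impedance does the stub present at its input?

tan(βl) = 0.433
For a short-circuited stub, Z_in = jZ_0·tan(βl)

Z_in ≈ +j21.6 Ω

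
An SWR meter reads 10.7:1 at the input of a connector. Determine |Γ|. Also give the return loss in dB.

|Γ| ≈ 0.829; return loss ≈ 1.63 dB

|Γ| = (S − 1)/(S + 1) = (10.7 − 1)/(10.7 + 1) = 9.7/11.7
RL = −20·log₁₀|Γ| = −20·log₁₀(0.829)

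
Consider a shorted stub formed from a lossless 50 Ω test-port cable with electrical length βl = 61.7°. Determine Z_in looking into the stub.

tan(βl) = 1.86
For a shorted stub, Z_in = jZ_0·tan(βl)

Z_in ≈ +j92.9 Ω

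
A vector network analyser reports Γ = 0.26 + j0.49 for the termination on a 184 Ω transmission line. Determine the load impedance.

Z_L = Z_0·(1 + Γ)/(1 − Γ) = 184·(1.26 + j0.49)/(0.74 − j0.49)

Z_L ≈ 162 + j229 Ω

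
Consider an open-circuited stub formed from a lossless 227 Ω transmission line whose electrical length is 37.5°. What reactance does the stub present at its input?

X_in ≈ -296 Ω (capacitive)

tan(βl) = 0.767
For an open-circuited stub, Z_in = −jZ_0·cot(βl) = −jZ_0/tan(βl)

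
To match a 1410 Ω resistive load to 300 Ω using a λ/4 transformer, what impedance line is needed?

Z_qwt ≈ 650 Ω

Z_qwt = √(Z_0·R_L) = √(300 × 1410) = √423000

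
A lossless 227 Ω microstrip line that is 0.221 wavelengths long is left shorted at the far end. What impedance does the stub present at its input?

βl = 2π × 0.221 = 79.6°
tan(βl) = 5.43
For a shorted stub, Z_in = jZ_0·tan(βl)

Z_in ≈ +j1230 Ω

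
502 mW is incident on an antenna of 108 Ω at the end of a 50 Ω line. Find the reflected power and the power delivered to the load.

P_reflected ≈ 67.6 mW; P_delivered ≈ 434 mW

Γ = (108 − 50)/(108 + 50) = 0.367
|Γ|² = 0.135
P_refl = |Γ|²·P_inc = 67.6 mW, P_del = (1 − |Γ|²)·P_inc = 434 mW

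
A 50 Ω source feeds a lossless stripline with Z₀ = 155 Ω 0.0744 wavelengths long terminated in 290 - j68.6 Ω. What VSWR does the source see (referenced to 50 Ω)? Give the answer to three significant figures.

βl = 2π × 0.0744 = 26.8°
tan(βl) = 0.505
Z_in = Z_0·(Z_L + jZ_0·tanβl)/(Z_0 + jZ_L·tanβl) = 152 − j110 Ω
Γ_s = (Z_in − Z_s)/(Z_in + Z_s) = (102 − j110)/(202 − j110), |Γ_s| = 0.652
VSWR = (1 + |Γ_s|)/(1 − |Γ_s|)

VSWR ≈ 4.74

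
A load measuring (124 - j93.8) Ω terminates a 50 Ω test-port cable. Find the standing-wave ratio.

VSWR ≈ 4.06

Γ = (Z_L − Z_0)/(Z_L + Z_0) = (74 − j93.8)/(174 − j93.8)
|Γ| = 119/198 = 0.604
VSWR = (1 + |Γ|)/(1 − |Γ|) = 1.6/0.396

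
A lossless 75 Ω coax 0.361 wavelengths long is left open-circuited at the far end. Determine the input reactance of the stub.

βl = 2π × 0.361 = 130°
tan(βl) = -1.19
For an open-circuited stub, Z_in = −jZ_0·cot(βl) = −jZ_0/tan(βl)

X_in ≈ 62.8 Ω (inductive)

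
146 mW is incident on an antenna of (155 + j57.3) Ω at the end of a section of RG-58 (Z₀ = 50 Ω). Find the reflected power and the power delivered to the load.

|Γ| = |(105 + j57.3)/(205 + j57.3)| = 0.562
|Γ|² = 0.316
P_refl = |Γ|²·P_inc = 46.1 mW, P_del = (1 − |Γ|²)·P_inc = 99.9 mW

P_reflected ≈ 46.1 mW; P_delivered ≈ 99.9 mW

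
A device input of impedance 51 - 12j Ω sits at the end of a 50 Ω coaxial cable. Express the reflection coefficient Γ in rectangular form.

Γ = (Z_L − Z_0)/(Z_L + Z_0) = (1 − j12)/(101 − j12)

Γ ≈ 0.0237 − j0.116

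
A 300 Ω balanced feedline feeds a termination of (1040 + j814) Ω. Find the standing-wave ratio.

VSWR ≈ 5.7

Γ = (Z_L − Z_0)/(Z_L + Z_0) = (740 + j814)/(1340 + j814)
|Γ| = 1100/1570 = 0.702
VSWR = (1 + |Γ|)/(1 − |Γ|) = 1.7/0.298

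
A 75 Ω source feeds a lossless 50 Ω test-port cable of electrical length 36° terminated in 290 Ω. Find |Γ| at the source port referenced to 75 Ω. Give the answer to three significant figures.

|Γ| ≈ 0.695

tan(βl) = 0.727
Z_in = Z_0·(Z_L + jZ_0·tanβl)/(Z_0 + jZ_L·tanβl) = 23.6 − j63.2 Ω
Γ_s = (Z_in − Z_s)/(Z_in + Z_s) = (-51.4 − j63.2)/(98.6 − j63.2), |Γ_s| = 0.695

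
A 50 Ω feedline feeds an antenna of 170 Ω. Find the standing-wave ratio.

Γ = (170 − 50)/(170 + 50) = 0.545
VSWR = (1 + 0.545)/(1 − 0.545)

VSWR ≈ 3.4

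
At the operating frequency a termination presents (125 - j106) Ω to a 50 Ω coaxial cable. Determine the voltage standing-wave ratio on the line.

VSWR ≈ 4.47

Γ = (Z_L − Z_0)/(Z_L + Z_0) = (75 − j106)/(175 − j106)
|Γ| = 130/205 = 0.635
VSWR = (1 + |Γ|)/(1 − |Γ|) = 1.63/0.365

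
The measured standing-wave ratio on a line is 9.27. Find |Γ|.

|Γ| = (S − 1)/(S + 1) = (9.27 − 1)/(9.27 + 1) = 8.27/10.3

|Γ| ≈ 0.805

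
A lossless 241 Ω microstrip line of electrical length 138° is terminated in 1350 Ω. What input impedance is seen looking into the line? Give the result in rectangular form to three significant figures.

tan(βl) = tan(138°) = -0.9
Z_in = Z_0·(Z_L + jZ_0·tanβl)/(Z_0 + jZ_L·tanβl)
     = 241·(1350 − j217)/(241 − j1220)

Z_in ≈ 92.5 + j249 Ω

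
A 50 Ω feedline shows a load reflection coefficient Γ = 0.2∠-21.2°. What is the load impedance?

Z_L = Z_0·(1 + Γ)/(1 − Γ) = 50·(1.19 − j0.0723)/(0.814 + j0.0723)

Z_L ≈ 72 − j10.8 Ω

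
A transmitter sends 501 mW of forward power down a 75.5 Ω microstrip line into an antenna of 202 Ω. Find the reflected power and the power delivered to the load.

Γ = (202 − 75.5)/(202 + 75.5) = 0.456
|Γ|² = 0.208
P_refl = |Γ|²·P_inc = 104 mW, P_del = (1 − |Γ|²)·P_inc = 397 mW

P_reflected ≈ 104 mW; P_delivered ≈ 397 mW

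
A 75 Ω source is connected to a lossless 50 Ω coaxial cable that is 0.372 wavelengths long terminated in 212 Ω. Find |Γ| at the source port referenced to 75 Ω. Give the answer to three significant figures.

|Γ| ≈ 0.649

βl = 2π × 0.372 = 134°
tan(βl) = -1.04
Z_in = Z_0·(Z_L + jZ_0·tanβl)/(Z_0 + jZ_L·tanβl) = 21.6 + j43.2 Ω
Γ_s = (Z_in − Z_s)/(Z_in + Z_s) = (-53.4 + j43.2)/(96.6 + j43.2), |Γ_s| = 0.649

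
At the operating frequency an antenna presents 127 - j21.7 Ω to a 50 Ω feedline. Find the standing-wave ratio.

Γ = (Z_L − Z_0)/(Z_L + Z_0) = (77 − j21.7)/(177 − j21.7)
|Γ| = 80/178 = 0.449
VSWR = (1 + |Γ|)/(1 − |Γ|) = 1.45/0.551

VSWR ≈ 2.63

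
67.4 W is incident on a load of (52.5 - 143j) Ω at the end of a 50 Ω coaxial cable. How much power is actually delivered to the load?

|Γ| = |(2.5 − j143)/(102.5 − j143)| = 0.813
|Γ|² = 0.661
P_refl = |Γ|²·P_inc = 44.5 W, P_del = (1 − |Γ|²)·P_inc = 22.9 W

P_delivered ≈ 22.9 W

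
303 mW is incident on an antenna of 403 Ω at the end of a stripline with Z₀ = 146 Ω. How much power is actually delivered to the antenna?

Γ = (403 − 146)/(403 + 146) = 0.468
|Γ|² = 0.219
P_refl = |Γ|²·P_inc = 66.4 mW, P_del = (1 − |Γ|²)·P_inc = 237 mW

P_delivered ≈ 237 mW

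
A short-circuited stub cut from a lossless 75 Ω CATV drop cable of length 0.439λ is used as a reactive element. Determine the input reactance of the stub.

X_in ≈ -30.2 Ω (capacitive)

βl = 2π × 0.439 = 158°
tan(βl) = -0.403
For a short-circuited stub, Z_in = jZ_0·tan(βl)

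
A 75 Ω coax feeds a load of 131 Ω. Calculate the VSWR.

Γ = (131 − 75)/(131 + 75) = 0.272
VSWR = (1 + 0.272)/(1 − 0.272)

VSWR ≈ 1.75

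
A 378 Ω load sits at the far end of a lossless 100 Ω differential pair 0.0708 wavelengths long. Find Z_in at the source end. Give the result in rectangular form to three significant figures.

Z_in ≈ 109 − j149 Ω

βl = 2π × 0.0708 = 25.5°
tan(βl) = tan(25.5°) = 0.477
Z_in = Z_0·(Z_L + jZ_0·tanβl)/(Z_0 + jZ_L·tanβl)
     = 100·(378 + j47.7)/(100 + j180)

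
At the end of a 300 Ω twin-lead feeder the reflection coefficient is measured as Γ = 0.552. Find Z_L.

Z_L ≈ 1040 Ω

Z_L = Z_0·(1 + Γ)/(1 − Γ) = 300·(1.55)/(0.448)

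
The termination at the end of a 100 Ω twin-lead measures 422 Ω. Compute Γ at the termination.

Γ = (Z_L − Z_0)/(Z_L + Z_0) = (422 − 100)/(422 + 100) = 322/522

Γ = 0.617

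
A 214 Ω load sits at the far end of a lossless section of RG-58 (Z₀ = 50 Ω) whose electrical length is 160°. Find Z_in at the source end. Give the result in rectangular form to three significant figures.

tan(βl) = tan(160°) = -0.364
Z_in = Z_0·(Z_L + jZ_0·tanβl)/(Z_0 + jZ_L·tanβl)
     = 50·(214 − j18.2)/(50 − j77.9)

Z_in ≈ 70.7 + j92 Ω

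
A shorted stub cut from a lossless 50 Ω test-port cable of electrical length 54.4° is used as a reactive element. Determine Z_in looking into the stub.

tan(βl) = 1.4
For a shorted stub, Z_in = jZ_0·tan(βl)

Z_in ≈ +j69.8 Ω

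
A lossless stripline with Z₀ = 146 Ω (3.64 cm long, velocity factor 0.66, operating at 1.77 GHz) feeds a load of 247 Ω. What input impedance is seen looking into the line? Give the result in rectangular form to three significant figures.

Z_in ≈ 99.8 + j44.6 Ω

λ = v/f = 0.66·c / 1.77 GHz = 0.112 m
βl = 2π·l/λ = 2π × 0.325 = 117°
tan(βl) = tan(117°) = -1.95
Z_in = Z_0·(Z_L + jZ_0·tanβl)/(Z_0 + jZ_L·tanβl)
     = 146·(247 − j285)/(146 − j482)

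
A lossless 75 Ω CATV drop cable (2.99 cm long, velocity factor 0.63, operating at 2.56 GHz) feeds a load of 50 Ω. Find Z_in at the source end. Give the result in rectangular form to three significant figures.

Z_in ≈ 60.6 − j23.5 Ω

λ = v/f = 0.63·c / 2.56 GHz = 0.0738 m
βl = 2π·l/λ = 2π × 0.405 = 146°
tan(βl) = tan(146°) = -0.68
Z_in = Z_0·(Z_L + jZ_0·tanβl)/(Z_0 + jZ_L·tanβl)
     = 75·(50 − j51)/(75 − j34)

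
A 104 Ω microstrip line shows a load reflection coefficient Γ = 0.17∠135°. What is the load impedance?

Z_L = Z_0·(1 + Γ)/(1 − Γ) = 104·(0.88 + j0.12)/(1.12 − j0.12)

Z_L ≈ 79.6 + j19.7 Ω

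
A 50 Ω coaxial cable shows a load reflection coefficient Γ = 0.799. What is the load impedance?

Z_L = Z_0·(1 + Γ)/(1 − Γ) = 50·(1.8)/(0.201)

Z_L ≈ 448 Ω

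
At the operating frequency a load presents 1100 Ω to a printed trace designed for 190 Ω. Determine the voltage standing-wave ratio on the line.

Γ = (1100 − 190)/(1100 + 190) = 0.705
VSWR = (1 + 0.705)/(1 − 0.705)

VSWR ≈ 5.79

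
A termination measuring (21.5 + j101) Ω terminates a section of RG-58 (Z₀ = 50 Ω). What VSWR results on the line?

Γ = (Z_L − Z_0)/(Z_L + Z_0) = (-28.5 + j101)/(71.5 + j101)
|Γ| = 105/124 = 0.848
VSWR = (1 + |Γ|)/(1 − |Γ|) = 1.85/0.152

VSWR ≈ 12.2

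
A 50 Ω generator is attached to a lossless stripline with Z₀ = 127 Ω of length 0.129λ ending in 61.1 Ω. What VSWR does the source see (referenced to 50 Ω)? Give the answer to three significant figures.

VSWR ≈ 3.56

βl = 2π × 0.129 = 46.4°
tan(βl) = 1.05
Z_in = Z_0·(Z_L + jZ_0·tanβl)/(Z_0 + jZ_L·tanβl) = 102 + j81.7 Ω
Γ_s = (Z_in − Z_s)/(Z_in + Z_s) = (52.4 + j81.7)/(152 + j81.7), |Γ_s| = 0.561
VSWR = (1 + |Γ_s|)/(1 − |Γ_s|)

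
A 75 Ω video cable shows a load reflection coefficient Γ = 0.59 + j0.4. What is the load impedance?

Z_L = Z_0·(1 + Γ)/(1 − Γ) = 75·(1.59 + j0.4)/(0.41 − j0.4)

Z_L ≈ 112 + j183 Ω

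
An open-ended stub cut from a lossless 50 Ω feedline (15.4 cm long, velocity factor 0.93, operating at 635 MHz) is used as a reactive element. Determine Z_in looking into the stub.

Z_in ≈ +j36.6 Ω

λ = v/f = 0.93·c / 635 MHz = 0.439 m
βl = 2π·l/λ = 2π × 0.351 = 126°
tan(βl) = -1.37
For an open-ended stub, Z_in = −jZ_0·cot(βl) = −jZ_0/tan(βl)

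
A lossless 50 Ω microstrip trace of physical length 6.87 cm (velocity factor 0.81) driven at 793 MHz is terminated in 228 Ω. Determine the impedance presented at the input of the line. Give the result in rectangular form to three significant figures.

Z_in ≈ 11.2 − j7.78 Ω

λ = v/f = 0.81·c / 793 MHz = 0.306 m
βl = 2π·l/λ = 2π × 0.224 = 80.7°
tan(βl) = tan(80.7°) = 6.11
Z_in = Z_0·(Z_L + jZ_0·tanβl)/(Z_0 + jZ_L·tanβl)
     = 50·(228 + j306)/(50 + j1390)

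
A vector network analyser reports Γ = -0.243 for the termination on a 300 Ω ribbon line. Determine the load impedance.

Z_L = Z_0·(1 + Γ)/(1 − Γ) = 300·(0.757)/(1.24)

Z_L ≈ 183 Ω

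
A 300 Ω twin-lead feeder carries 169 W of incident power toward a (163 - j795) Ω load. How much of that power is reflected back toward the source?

|Γ| = |(-137 − j795)/(463 − j795)| = 0.877
|Γ|² = 0.769
P_refl = |Γ|²·P_inc = 130 W, P_del = (1 − |Γ|²)·P_inc = 39.1 W

P_reflected ≈ 130 W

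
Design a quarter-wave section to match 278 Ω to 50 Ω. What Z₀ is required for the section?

Z_qwt = √(Z_0·R_L) = √(50 × 278) = √13900

Z_qwt ≈ 118 Ω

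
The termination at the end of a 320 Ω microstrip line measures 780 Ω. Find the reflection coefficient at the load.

Γ = (Z_L − Z_0)/(Z_L + Z_0) = (780 − 320)/(780 + 320) = 460/1100

Γ = 0.418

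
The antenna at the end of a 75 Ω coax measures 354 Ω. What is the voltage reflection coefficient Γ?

Γ = 0.65

Γ = (Z_L − Z_0)/(Z_L + Z_0) = (354 − 75)/(354 + 75) = 279/429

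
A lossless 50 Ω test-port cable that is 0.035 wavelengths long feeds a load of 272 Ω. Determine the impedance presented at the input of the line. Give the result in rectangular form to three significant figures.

Z_in ≈ 115 − j129 Ω

βl = 2π × 0.035 = 12.6°
tan(βl) = tan(12.6°) = 0.224
Z_in = Z_0·(Z_L + jZ_0·tanβl)/(Z_0 + jZ_L·tanβl)
     = 50·(272 + j11.2)/(50 + j60.8)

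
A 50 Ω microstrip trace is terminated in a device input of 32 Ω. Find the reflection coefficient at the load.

Γ = -0.22

Γ = (Z_L − Z_0)/(Z_L + Z_0) = (32 − 50)/(32 + 50) = -18/82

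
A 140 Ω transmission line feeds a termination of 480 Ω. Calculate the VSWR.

For a purely resistive load, VSWR = R_L/Z_0 or Z_0/R_L (whichever > 1) = 480/140

VSWR ≈ 3.43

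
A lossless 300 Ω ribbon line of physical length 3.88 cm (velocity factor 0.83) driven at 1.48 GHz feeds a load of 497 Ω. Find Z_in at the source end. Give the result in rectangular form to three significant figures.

λ = v/f = 0.83·c / 1.48 GHz = 0.168 m
βl = 2π·l/λ = 2π × 0.231 = 83°
tan(βl) = tan(83°) = 8.17
Z_in = Z_0·(Z_L + jZ_0·tanβl)/(Z_0 + jZ_L·tanβl)
     = 300·(497 + j2450)/(300 + j4060)

Z_in ≈ 183 − j23.2 Ω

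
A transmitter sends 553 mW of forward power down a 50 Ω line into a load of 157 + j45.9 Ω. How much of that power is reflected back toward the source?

P_reflected ≈ 167 mW

|Γ| = |(107 + j45.9)/(207 + j45.9)| = 0.549
|Γ|² = 0.302
P_refl = |Γ|²·P_inc = 167 mW, P_del = (1 − |Γ|²)·P_inc = 386 mW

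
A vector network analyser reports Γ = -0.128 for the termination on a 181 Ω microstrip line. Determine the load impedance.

Z_L = Z_0·(1 + Γ)/(1 − Γ) = 181·(0.872)/(1.13)

Z_L ≈ 140 Ω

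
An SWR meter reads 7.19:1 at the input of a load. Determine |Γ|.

|Γ| = (S − 1)/(S + 1) = (7.19 − 1)/(7.19 + 1) = 6.19/8.19

|Γ| ≈ 0.756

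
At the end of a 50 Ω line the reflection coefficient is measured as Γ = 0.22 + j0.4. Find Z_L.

Z_L = Z_0·(1 + Γ)/(1 − Γ) = 50·(1.22 + j0.4)/(0.78 − j0.4)

Z_L ≈ 51.5 + j52.1 Ω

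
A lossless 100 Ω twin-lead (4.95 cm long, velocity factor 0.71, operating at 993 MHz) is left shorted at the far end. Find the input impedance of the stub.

Z_in ≈ +j824 Ω

λ = v/f = 0.71·c / 993 MHz = 0.215 m
βl = 2π·l/λ = 2π × 0.231 = 83.1°
tan(βl) = 8.24
For a shorted stub, Z_in = jZ_0·tan(βl)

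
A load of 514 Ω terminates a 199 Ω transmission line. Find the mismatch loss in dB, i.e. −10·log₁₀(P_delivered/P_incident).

mismatch loss ≈ 0.943 dB

Γ = (514 − 199)/(514 + 199) = 0.442
|Γ|² = 0.195, so P_del/P_inc = 1 − |Γ|² = 0.805
ML = −10·log₁₀(1 − |Γ|²)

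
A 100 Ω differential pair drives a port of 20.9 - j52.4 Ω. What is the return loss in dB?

RL ≈ 2.85 dB

Γ = (-79.1 − j52.4)/(120.9 − j52.4), |Γ| = 0.72
RL = −20·log₁₀|Γ| = −20·log₁₀(0.72)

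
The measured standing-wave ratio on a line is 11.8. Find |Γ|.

|Γ| = (S − 1)/(S + 1) = (11.8 − 1)/(11.8 + 1) = 10.8/12.8

|Γ| ≈ 0.844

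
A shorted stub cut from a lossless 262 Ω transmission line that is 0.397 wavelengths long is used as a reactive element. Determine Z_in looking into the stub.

Z_in ≈ −j198 Ω

βl = 2π × 0.397 = 143°
tan(βl) = -0.756
For a shorted stub, Z_in = jZ_0·tan(βl)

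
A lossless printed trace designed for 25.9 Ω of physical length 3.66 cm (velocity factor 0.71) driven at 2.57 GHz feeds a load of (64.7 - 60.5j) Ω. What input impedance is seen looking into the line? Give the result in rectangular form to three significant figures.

λ = v/f = 0.71·c / 2.57 GHz = 0.0829 m
βl = 2π·l/λ = 2π × 0.442 = 159°
tan(βl) = tan(159°) = -0.384
Z_in = Z_0·(Z_L + jZ_0·tanβl)/(Z_0 + jZ_L·tanβl)
     = 25.9·(64.7 − j70.5)/(2.65 − j24.9)

Z_in ≈ 79.7 + j58.9 Ω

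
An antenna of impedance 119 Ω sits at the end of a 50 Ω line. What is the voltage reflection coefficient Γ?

Γ = 0.408

Γ = (Z_L − Z_0)/(Z_L + Z_0) = (119 − 50)/(119 + 50) = 69/169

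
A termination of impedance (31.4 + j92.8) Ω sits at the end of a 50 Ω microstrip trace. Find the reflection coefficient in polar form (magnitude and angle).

Γ ≈ 0.767 ∠ 52.6°

Γ = (Z_L − Z_0)/(Z_L + Z_0) = (-18.6 + j92.8)/(81.4 + j92.8)
|Γ| = 94.6/123 = 0.767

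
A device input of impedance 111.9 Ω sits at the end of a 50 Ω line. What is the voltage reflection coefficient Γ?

Γ = 0.382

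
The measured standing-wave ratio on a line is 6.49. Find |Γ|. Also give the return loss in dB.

|Γ| ≈ 0.733; return loss ≈ 2.7 dB

|Γ| = (S − 1)/(S + 1) = (6.49 − 1)/(6.49 + 1) = 5.49/7.49
RL = −20·log₁₀|Γ| = −20·log₁₀(0.733)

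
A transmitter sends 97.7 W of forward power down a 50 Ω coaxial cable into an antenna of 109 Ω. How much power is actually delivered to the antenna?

P_delivered ≈ 84.2 W

Γ = (109 − 50)/(109 + 50) = 0.371
|Γ|² = 0.138
P_refl = |Γ|²·P_inc = 13.5 W, P_del = (1 − |Γ|²)·P_inc = 84.2 W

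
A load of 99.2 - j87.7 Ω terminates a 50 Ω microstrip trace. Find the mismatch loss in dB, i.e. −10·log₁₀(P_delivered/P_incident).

Γ = (49.2 − j87.7)/(149.2 − j87.7), |Γ| = 0.581
|Γ|² = 0.338, so P_del/P_inc = 1 − |Γ|² = 0.662
ML = −10·log₁₀(1 − |Γ|²)

mismatch loss ≈ 1.79 dB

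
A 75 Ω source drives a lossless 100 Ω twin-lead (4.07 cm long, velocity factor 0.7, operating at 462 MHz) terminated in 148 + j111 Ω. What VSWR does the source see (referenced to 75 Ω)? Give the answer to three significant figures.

VSWR ≈ 3.42

λ = v/f = 0.7·c / 462 MHz = 0.455 m
βl = 2π·l/λ = 2π × 0.0895 = 32.2°
tan(βl) = 0.631
Z_in = Z_0·(Z_L + jZ_0·tanβl)/(Z_0 + jZ_L·tanβl) = 215 − j89.4 Ω
Γ_s = (Z_in − Z_s)/(Z_in + Z_s) = (140 − j89.4)/(290 − j89.4), |Γ_s| = 0.548
VSWR = (1 + |Γ_s|)/(1 − |Γ_s|)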